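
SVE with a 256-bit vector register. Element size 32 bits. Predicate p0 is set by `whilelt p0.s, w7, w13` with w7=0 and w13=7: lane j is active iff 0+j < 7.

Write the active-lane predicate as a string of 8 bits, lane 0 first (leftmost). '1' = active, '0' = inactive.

predicate = 11111110

register lanes = 256/32 = 8
p0[j] = (0+j < 7); true for j=0..6 → 7 lanes set
bits (lane 0 leftmost): 11111110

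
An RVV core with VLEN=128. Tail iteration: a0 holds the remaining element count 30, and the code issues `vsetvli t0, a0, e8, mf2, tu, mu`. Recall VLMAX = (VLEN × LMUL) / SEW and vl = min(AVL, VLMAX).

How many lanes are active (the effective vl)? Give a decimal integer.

vl = 8

lanes per group: 128·1/2/8 = 8
vl ← min(30, 8) = 8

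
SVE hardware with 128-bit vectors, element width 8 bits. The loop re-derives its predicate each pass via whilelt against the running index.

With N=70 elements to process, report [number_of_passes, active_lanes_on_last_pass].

register lanes = 128/8 = 16
iterations = ceil(70/16) = 5; final-pass vl = 6

[iterations, last_vl] = [5, 6]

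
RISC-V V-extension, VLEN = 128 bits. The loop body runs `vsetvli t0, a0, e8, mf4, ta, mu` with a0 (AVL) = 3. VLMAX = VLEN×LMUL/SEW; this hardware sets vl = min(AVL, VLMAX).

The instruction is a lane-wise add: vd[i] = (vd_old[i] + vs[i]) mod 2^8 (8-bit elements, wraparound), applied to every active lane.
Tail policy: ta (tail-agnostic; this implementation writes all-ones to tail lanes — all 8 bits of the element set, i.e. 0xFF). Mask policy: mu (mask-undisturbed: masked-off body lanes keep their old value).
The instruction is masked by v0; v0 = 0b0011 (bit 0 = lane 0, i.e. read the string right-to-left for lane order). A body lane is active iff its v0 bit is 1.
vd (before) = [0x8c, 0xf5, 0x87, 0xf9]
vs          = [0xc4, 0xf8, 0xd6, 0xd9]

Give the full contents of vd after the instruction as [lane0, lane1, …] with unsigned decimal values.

vd = [80, 237, 135, 255]

VLMAX = VLEN×LMUL/SEW = 128×1/4/8 = 4
vl = min(AVL, VLMAX) = min(3, 4) = 3
vd[0] add(0x8c,0xc4) -> 0x50
vd[1] add(0xf5,0xf8) -> 0xed
vd[2] mask-off/keep -> 0x87
vd[3] tail/ones -> 0xff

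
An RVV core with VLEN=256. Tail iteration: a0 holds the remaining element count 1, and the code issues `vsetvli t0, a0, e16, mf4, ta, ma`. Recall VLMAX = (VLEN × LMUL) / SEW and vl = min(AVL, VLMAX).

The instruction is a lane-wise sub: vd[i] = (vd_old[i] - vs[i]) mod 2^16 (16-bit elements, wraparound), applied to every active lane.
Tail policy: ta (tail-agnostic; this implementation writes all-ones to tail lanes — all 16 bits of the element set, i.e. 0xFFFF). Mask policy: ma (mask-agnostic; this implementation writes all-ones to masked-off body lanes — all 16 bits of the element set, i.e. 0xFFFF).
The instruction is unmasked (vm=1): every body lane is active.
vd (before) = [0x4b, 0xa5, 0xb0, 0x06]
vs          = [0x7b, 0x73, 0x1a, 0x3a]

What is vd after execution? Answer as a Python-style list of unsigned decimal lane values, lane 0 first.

VLMAX = (256 × 1/4) / 16 = 4 lanes
vl ← min(1, 4) = 1
lane  0: sub(0x4b,0x7b) ⇒ 0xffd0
lane  1: tail/ones ⇒ 0xffff
lane  2: tail/ones ⇒ 0xffff
lane  3: tail/ones ⇒ 0xffff

vd = [65488, 65535, 65535, 65535]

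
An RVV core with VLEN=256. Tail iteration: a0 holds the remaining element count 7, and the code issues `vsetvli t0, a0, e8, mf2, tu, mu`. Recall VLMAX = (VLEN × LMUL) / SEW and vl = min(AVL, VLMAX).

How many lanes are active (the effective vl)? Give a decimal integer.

VLMAX = (256 × 1/2) / 8 = 16 lanes
vl = min(AVL, VLMAX) = min(7, 16) = 7

vl = 7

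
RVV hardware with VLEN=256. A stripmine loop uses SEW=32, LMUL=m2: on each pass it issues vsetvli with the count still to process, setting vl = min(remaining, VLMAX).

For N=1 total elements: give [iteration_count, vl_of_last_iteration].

[iterations, last_vl] = [1, 1]

VLMAX = (256 × 2) / 32 = 16 lanes
1 elements at 16/iter → 1 passes, remainder 1 on the last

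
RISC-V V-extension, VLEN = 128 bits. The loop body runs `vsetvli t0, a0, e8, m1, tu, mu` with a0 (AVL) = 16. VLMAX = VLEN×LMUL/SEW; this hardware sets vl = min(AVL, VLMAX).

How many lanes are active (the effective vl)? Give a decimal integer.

VLMAX = (128 × 1) / 8 = 16 lanes
vl = min(AVL, VLMAX) = min(16, 16) = 16

vl = 16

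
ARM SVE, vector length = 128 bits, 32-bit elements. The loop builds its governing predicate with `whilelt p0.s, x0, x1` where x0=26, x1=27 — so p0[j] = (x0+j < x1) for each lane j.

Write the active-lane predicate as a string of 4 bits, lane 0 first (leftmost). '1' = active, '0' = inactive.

register lanes = 128/32 = 4
whilelt: lane j active iff 26+j < 27 → j < 1 → 1 active
bits (lane 0 leftmost): 1000

predicate = 1000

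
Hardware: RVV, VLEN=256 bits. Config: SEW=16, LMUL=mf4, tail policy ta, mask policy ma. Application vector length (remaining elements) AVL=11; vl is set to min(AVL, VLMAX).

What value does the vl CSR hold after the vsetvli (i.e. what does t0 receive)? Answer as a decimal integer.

vl = 4

lanes per group: 256·1/4/16 = 4
vl = min(AVL, VLMAX) = min(11, 4) = 4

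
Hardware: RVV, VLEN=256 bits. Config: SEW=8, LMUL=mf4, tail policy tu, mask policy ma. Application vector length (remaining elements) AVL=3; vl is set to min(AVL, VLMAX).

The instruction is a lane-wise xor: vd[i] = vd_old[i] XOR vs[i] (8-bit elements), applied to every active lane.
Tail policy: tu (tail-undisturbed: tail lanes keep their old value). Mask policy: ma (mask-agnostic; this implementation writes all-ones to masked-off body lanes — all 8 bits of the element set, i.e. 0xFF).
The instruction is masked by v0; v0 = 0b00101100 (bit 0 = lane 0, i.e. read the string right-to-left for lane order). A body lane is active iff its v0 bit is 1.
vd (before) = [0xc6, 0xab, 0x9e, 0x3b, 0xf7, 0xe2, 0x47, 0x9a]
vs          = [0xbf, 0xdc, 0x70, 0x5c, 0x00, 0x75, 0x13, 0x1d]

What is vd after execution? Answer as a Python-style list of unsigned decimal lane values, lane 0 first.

VLMAX = (256 × 1/4) / 8 = 8 lanes
vl ← min(3, 8) = 3
lane  0: mask-off/ones ⇒ 0xff
lane  1: mask-off/ones ⇒ 0xff
lane  2: xor(0x9e,0x70) ⇒ 0xee
lane  3: tail/keep ⇒ 0x3b
lane  4: tail/keep ⇒ 0xf7
lane  5: tail/keep ⇒ 0xe2
lane  6: tail/keep ⇒ 0x47
lane  7: tail/keep ⇒ 0x9a

vd = [255, 255, 238, 59, 247, 226, 71, 154]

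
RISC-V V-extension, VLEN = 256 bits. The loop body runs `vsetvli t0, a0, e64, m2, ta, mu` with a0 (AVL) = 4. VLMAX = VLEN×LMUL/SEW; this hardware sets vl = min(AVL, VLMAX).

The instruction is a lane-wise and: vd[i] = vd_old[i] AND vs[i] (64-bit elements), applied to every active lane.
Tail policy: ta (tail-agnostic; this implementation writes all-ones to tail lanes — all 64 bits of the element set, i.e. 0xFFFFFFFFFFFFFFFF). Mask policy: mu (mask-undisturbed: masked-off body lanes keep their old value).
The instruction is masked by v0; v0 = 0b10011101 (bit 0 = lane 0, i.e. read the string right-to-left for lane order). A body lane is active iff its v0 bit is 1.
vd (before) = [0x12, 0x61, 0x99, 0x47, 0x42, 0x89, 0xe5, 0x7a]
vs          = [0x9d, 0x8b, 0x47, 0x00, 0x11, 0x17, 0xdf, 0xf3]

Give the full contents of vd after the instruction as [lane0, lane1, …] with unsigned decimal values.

vd = [16, 97, 1, 0, 18446744073709551615, 18446744073709551615, 18446744073709551615, 18446744073709551615]

VLMAX = VLEN×LMUL/SEW = 256×2/64 = 8
vl = min(AVL, VLMAX) = min(4, 8) = 4
[0] and(0x12,0x9d) = 0x10
[1] mask-off/keep = 0x61
[2] and(0x99,0x47) = 0x01
[3] and(0x47,0x00) = 0x00
[4] tail/ones = 0xffffffffffffffff
[5] tail/ones = 0xffffffffffffffff
[6] tail/ones = 0xffffffffffffffff
[7] tail/ones = 0xffffffffffffffff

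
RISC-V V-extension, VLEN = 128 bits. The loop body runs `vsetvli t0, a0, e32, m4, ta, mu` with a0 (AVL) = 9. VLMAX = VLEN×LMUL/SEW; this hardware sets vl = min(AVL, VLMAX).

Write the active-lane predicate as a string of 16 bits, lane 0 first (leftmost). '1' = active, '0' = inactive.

VLMAX = VLEN×LMUL/SEW = 128×4/32 = 16
vl ← min(9, 16) = 9
bits (lane 0 leftmost): 1111111110000000

predicate = 1111111110000000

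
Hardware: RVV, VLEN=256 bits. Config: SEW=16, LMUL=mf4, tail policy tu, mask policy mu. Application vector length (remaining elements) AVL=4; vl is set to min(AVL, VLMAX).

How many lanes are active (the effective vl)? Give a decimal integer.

vl = 4

lanes per group: 256·1/4/16 = 4
vl = min(AVL, VLMAX) = min(4, 4) = 4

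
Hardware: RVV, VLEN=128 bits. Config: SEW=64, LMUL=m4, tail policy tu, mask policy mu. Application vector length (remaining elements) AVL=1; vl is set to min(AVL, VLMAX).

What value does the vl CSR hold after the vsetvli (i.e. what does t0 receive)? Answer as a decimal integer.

lanes per group: 128·4/64 = 8
vl = min(AVL, VLMAX) = min(1, 8) = 1

vl = 1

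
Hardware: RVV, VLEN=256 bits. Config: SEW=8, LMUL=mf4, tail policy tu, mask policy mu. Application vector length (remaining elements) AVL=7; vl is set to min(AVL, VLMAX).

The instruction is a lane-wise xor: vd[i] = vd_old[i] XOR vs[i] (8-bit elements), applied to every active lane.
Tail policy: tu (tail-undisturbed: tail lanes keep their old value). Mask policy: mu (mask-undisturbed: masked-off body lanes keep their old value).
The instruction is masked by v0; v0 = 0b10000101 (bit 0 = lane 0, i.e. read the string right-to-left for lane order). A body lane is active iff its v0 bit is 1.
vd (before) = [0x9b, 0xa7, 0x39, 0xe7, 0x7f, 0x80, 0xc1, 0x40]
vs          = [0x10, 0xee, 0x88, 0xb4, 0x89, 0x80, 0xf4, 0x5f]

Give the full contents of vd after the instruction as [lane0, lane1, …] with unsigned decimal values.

vd = [139, 167, 177, 231, 127, 128, 193, 64]

VLMAX = VLEN×LMUL/SEW = 256×1/4/8 = 8
AVL=7 ≤ VLMAX=8, so vl = 7
  i=0: xor(0x9b,0x10) → 139
  i=1: mask-off/keep → 167
  i=2: xor(0x39,0x88) → 177
  i=3: mask-off/keep → 231
  i=4: mask-off/keep → 127
  i=5: mask-off/keep → 128
  i=6: mask-off/keep → 193
  i=7: tail/keep → 64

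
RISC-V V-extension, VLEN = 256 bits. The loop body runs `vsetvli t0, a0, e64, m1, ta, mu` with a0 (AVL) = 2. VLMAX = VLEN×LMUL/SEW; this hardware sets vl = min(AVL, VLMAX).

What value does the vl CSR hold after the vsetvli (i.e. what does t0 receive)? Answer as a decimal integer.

lanes per group: 256·1/64 = 4
AVL=2 ≤ VLMAX=4, so vl = 2

vl = 2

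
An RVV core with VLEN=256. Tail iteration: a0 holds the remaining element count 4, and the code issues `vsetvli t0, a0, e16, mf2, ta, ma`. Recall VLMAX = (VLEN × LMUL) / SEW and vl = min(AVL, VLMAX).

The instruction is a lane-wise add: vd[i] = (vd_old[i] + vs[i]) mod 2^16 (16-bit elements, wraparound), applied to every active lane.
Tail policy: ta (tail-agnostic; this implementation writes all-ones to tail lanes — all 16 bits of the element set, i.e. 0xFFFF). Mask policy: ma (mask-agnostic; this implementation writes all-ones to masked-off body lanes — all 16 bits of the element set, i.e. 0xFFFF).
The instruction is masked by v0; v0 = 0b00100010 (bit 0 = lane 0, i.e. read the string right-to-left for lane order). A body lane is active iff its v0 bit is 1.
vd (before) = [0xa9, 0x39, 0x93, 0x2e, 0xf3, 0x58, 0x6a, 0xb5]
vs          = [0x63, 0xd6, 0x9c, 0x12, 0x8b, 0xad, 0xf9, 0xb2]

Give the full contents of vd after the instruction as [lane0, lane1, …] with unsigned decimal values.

lanes per group: 256·1/2/16 = 8
vl = min(AVL, VLMAX) = min(4, 8) = 4
  i=0: mask-off/ones → 65535
  i=1: add(0x39,0xd6) → 271
  i=2: mask-off/ones → 65535
  i=3: mask-off/ones → 65535
  i=4: tail/ones → 65535
  i=5: tail/ones → 65535
  i=6: tail/ones → 65535
  i=7: tail/ones → 65535

vd = [65535, 271, 65535, 65535, 65535, 65535, 65535, 65535]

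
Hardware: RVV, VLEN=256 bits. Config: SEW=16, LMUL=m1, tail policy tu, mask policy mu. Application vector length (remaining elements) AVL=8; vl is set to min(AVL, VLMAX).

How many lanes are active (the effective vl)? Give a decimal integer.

VLMAX = (256 × 1) / 16 = 16 lanes
AVL=8 ≤ VLMAX=16, so vl = 8

vl = 8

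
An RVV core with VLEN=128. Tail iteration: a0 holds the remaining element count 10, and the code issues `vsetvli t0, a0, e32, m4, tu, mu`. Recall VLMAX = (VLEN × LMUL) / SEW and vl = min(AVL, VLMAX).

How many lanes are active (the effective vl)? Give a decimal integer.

vl = 10

lanes per group: 128·4/32 = 16
vl ← min(10, 16) = 10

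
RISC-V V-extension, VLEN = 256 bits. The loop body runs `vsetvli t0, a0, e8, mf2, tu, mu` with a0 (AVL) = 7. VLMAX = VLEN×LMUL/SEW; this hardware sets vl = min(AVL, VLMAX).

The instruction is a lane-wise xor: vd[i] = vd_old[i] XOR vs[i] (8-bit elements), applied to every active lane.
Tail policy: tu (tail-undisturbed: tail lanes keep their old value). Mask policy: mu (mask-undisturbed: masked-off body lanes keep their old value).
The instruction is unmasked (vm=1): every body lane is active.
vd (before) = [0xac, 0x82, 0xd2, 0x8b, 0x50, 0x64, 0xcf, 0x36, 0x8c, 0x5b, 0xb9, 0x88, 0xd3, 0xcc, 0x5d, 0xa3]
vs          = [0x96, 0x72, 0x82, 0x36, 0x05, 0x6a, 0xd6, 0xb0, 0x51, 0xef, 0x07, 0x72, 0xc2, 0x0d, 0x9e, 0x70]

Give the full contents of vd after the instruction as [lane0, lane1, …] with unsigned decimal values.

VLMAX = (256 × 1/2) / 8 = 16 lanes
AVL=7 ≤ VLMAX=16, so vl = 7
lane  0: xor(0xac,0x96) ⇒ 0x3a
lane  1: xor(0x82,0x72) ⇒ 0xf0
lane  2: xor(0xd2,0x82) ⇒ 0x50
lane  3: xor(0x8b,0x36) ⇒ 0xbd
lane  4: xor(0x50,0x05) ⇒ 0x55
lane  5: xor(0x64,0x6a) ⇒ 0x0e
lane  6: xor(0xcf,0xd6) ⇒ 0x19
lane  7: tail/keep ⇒ 0x36
lane  8: tail/keep ⇒ 0x8c
lane  9: tail/keep ⇒ 0x5b
lane 10: tail/keep ⇒ 0xb9
lane 11: tail/keep ⇒ 0x88
lane 12: tail/keep ⇒ 0xd3
lane 13: tail/keep ⇒ 0xcc
lane 14: tail/keep ⇒ 0x5d
lane 15: tail/keep ⇒ 0xa3

vd = [58, 240, 80, 189, 85, 14, 25, 54, 140, 91, 185, 136, 211, 204, 93, 163]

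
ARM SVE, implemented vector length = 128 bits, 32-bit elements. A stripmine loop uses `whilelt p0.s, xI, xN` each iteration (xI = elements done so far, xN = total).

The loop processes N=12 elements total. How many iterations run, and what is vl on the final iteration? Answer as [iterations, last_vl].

[iterations, last_vl] = [3, 4]

128-bit reg / 32-bit elem → 4 lanes
12 elements at 4/iter → 3 passes, remainder 4 on the last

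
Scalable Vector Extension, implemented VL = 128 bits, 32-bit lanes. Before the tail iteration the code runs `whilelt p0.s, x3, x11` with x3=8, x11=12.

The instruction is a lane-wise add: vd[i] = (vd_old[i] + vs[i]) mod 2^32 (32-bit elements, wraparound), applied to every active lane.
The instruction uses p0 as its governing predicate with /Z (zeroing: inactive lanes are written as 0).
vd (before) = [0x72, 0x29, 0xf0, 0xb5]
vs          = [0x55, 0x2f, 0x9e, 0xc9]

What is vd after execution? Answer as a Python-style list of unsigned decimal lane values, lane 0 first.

vd = [199, 88, 398, 382]

128-bit reg / 32-bit elem → 4 lanes
p0[j] = (8+j < 12); true for j=0..3 → 4 lanes set
vd[0] add(0x72,0x55) -> 0xc7
vd[1] add(0x29,0x2f) -> 0x58
vd[2] add(0xf0,0x9e) -> 0x18e
vd[3] add(0xb5,0xc9) -> 0x17e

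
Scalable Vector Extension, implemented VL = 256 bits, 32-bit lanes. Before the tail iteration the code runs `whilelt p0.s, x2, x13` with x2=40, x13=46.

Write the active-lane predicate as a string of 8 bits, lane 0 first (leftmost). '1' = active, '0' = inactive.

256-bit reg / 32-bit elem → 8 lanes
p0[j] = (40+j < 46); true for j=0..5 → 6 lanes set
bits (lane 0 leftmost): 11111100

predicate = 11111100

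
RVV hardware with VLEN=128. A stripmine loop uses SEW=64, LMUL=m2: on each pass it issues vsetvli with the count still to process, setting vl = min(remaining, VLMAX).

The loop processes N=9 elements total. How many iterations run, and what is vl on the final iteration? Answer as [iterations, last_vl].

VLMAX = (128 × 2) / 64 = 4 lanes
iterations = ceil(9/4) = 3; final-pass vl = 1

[iterations, last_vl] = [3, 1]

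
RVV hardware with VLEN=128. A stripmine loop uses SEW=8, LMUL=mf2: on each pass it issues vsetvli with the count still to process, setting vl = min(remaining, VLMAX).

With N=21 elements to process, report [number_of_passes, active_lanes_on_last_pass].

lanes per group: 128·1/2/8 = 8
iterations = ceil(21/8) = 3; final-pass vl = 5

[iterations, last_vl] = [3, 5]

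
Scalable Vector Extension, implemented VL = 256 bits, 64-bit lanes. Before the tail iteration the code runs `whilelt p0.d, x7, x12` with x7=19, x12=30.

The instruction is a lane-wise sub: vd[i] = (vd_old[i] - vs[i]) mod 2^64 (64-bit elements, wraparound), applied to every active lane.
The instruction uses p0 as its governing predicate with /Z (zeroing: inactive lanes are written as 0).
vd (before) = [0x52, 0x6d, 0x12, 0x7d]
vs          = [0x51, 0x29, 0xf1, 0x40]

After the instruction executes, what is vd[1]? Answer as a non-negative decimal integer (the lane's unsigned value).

register lanes = 256/64 = 4
active while 19+j < 30, i.e. j ∈ [0,11) capped at 4 ⇒ 4
[0] sub(0x52,0x51) = 0x01
[1] sub(0x6d,0x29) = 0x44
[2] sub(0x12,0xf1) = 0xffffffffffffff21
[3] sub(0x7d,0x40) = 0x3d

vd[1] = 68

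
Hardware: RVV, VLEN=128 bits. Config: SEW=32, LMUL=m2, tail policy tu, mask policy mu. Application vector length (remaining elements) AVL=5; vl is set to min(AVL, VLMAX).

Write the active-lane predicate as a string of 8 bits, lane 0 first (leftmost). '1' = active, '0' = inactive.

predicate = 11111000

VLMAX = (128 × 2) / 32 = 8 lanes
vl ← min(5, 8) = 5
bits (lane 0 leftmost): 11111000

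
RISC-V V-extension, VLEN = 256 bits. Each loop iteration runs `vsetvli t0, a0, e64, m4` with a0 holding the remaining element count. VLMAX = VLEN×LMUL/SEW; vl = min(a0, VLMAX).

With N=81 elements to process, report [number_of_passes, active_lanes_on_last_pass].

lanes per group: 256·4/64 = 16
iterations = ceil(81/16) = 6; final-pass vl = 1

[iterations, last_vl] = [6, 1]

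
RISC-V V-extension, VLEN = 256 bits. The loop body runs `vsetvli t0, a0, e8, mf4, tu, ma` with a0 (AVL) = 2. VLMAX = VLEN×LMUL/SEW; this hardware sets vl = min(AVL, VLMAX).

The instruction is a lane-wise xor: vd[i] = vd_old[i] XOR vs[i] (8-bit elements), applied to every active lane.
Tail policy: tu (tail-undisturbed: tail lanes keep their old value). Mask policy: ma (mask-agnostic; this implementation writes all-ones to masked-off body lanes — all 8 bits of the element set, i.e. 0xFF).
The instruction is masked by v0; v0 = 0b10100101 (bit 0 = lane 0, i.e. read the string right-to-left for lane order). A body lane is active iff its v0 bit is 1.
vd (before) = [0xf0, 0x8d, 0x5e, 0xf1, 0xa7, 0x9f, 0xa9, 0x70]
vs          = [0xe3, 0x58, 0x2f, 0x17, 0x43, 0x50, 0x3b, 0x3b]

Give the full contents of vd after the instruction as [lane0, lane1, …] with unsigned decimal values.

lanes per group: 256·1/4/8 = 8
vl ← min(2, 8) = 2
  i=0: xor(0xf0,0xe3) → 19
  i=1: mask-off/ones → 255
  i=2: tail/keep → 94
  i=3: tail/keep → 241
  i=4: tail/keep → 167
  i=5: tail/keep → 159
  i=6: tail/keep → 169
  i=7: tail/keep → 112

vd = [19, 255, 94, 241, 167, 159, 169, 112]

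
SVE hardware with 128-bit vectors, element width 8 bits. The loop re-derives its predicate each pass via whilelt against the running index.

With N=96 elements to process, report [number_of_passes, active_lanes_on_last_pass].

register lanes = 128/8 = 16
N=96: ⌈96/16⌉ = 6 iters; last vl = 96 − 5×16 = 16

[iterations, last_vl] = [6, 16]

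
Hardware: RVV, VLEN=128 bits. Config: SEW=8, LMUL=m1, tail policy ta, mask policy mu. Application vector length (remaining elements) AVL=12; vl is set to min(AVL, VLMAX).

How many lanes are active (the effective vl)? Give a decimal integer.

VLMAX = VLEN×LMUL/SEW = 128×1/8 = 16
vl = min(AVL, VLMAX) = min(12, 16) = 12

vl = 12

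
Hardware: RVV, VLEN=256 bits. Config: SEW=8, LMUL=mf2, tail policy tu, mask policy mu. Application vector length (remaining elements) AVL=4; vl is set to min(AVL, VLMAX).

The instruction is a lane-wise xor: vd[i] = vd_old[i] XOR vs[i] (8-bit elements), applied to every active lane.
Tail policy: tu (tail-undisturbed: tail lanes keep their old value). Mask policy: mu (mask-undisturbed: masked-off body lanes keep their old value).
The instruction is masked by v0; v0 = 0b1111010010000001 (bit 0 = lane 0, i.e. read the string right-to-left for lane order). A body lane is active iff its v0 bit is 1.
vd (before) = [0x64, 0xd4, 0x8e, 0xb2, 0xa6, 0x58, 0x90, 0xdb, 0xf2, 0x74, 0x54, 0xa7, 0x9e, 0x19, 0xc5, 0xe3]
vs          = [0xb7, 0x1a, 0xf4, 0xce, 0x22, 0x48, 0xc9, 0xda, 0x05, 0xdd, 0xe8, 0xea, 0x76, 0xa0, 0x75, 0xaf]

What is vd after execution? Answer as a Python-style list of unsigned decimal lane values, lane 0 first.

vd = [211, 212, 142, 178, 166, 88, 144, 219, 242, 116, 84, 167, 158, 25, 197, 227]

VLMAX = (256 × 1/2) / 8 = 16 lanes
vl = min(AVL, VLMAX) = min(4, 16) = 4
  i=0: xor(0x64,0xb7) → 211
  i=1: mask-off/keep → 212
  i=2: mask-off/keep → 142
  i=3: mask-off/keep → 178
  i=4: tail/keep → 166
  i=5: tail/keep → 88
  i=6: tail/keep → 144
  i=7: tail/keep → 219
  i=8: tail/keep → 242
  i=9: tail/keep → 116
  i=10: tail/keep → 84
  i=11: tail/keep → 167
  i=12: tail/keep → 158
  i=13: tail/keep → 25
  i=14: tail/keep → 197
  i=15: tail/keep → 227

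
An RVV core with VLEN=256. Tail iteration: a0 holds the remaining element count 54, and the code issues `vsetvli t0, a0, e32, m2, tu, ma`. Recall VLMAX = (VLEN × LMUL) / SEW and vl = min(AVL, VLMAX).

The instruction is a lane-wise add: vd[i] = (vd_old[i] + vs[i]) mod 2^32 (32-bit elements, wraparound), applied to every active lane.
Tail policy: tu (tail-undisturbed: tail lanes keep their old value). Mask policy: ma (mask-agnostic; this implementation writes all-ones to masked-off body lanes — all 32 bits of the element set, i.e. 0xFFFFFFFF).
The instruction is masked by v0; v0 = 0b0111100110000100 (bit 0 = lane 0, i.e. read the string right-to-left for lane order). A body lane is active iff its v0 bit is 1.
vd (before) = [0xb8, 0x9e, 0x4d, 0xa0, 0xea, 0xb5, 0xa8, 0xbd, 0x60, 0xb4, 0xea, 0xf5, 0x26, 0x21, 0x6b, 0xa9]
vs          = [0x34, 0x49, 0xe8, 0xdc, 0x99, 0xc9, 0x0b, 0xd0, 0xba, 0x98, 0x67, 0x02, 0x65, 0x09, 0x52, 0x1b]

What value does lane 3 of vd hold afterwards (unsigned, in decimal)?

vd[3] = 4294967295

lanes per group: 256·2/32 = 16
vl ← min(54, 16) = 16
[0] mask-off/ones = 0xffffffff
[1] mask-off/ones = 0xffffffff
[2] add(0x4d,0xe8) = 0x135
[3] mask-off/ones = 0xffffffff
[4] mask-off/ones = 0xffffffff
[5] mask-off/ones = 0xffffffff
[6] mask-off/ones = 0xffffffff
[7] add(0xbd,0xd0) = 0x18d
[8] add(0x60,0xba) = 0x11a
[9] mask-off/ones = 0xffffffff
[10] mask-off/ones = 0xffffffff
[11] add(0xf5,0x02) = 0xf7
[12] add(0x26,0x65) = 0x8b
[13] add(0x21,0x09) = 0x2a
[14] add(0x6b,0x52) = 0xbd
[15] mask-off/ones = 0xffffffff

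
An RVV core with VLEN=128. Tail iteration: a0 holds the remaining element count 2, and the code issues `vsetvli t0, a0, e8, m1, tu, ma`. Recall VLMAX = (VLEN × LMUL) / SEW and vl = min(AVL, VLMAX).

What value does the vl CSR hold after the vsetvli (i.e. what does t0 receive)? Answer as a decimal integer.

vl = 2

lanes per group: 128·1/8 = 16
vl = min(AVL, VLMAX) = min(2, 16) = 2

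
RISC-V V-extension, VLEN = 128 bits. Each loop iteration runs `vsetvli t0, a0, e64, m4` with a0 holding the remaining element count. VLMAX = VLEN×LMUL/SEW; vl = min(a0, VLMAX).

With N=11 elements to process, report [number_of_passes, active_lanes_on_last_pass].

[iterations, last_vl] = [2, 3]

lanes per group: 128·4/64 = 8
11 elements at 8/iter → 2 passes, remainder 3 on the last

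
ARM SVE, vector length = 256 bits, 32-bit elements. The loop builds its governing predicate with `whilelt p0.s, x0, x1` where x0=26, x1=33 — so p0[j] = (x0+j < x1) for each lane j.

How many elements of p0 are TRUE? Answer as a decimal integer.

vl = 7

register lanes = 256/32 = 8
whilelt: lane j active iff 26+j < 33 → j < 7 → 7 active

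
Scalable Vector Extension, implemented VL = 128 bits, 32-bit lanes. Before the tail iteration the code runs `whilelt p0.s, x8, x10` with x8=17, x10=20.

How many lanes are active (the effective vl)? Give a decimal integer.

vl = 3

register lanes = 128/32 = 4
p0[j] = (17+j < 20); true for j=0..2 → 3 lanes set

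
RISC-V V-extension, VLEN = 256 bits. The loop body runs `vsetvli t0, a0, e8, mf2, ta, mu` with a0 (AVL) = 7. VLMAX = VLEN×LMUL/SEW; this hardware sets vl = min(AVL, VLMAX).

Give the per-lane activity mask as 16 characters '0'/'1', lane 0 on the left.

predicate = 1111111000000000

VLMAX = (256 × 1/2) / 8 = 16 lanes
vl ← min(7, 16) = 7
bits (lane 0 leftmost): 1111111000000000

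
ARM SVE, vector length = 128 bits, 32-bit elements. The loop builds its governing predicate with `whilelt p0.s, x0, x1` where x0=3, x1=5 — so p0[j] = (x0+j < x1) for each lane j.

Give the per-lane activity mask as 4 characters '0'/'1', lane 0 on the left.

predicate = 1100

lane count: 128 div 32 = 4
p0[j] = (3+j < 5); true for j=0..1 → 2 lanes set
bits (lane 0 leftmost): 1100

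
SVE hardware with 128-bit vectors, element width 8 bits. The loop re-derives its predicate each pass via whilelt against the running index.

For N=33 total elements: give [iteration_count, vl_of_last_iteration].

[iterations, last_vl] = [3, 1]

128-bit reg / 8-bit elem → 16 lanes
N=33: ⌈33/16⌉ = 3 iters; last vl = 33 − 2×16 = 1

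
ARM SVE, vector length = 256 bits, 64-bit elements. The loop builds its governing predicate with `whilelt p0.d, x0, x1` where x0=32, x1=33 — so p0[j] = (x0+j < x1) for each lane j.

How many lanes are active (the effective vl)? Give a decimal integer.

lane count: 256 div 64 = 4
active while 32+j < 33, i.e. j ∈ [0,1) capped at 4 ⇒ 1

vl = 1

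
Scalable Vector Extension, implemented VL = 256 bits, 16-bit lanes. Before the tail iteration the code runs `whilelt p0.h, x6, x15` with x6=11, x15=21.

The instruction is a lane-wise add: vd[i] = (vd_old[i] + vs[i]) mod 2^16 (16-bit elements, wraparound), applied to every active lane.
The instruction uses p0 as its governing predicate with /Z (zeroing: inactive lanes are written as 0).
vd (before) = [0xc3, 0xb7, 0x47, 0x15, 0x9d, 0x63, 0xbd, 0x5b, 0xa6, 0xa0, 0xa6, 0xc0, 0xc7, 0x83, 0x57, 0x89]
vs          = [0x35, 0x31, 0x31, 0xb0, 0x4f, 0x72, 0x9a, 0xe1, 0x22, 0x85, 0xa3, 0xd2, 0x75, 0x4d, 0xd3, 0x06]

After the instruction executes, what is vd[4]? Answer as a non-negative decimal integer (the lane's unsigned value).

vd[4] = 236

256-bit reg / 16-bit elem → 16 lanes
whilelt: lane j active iff 11+j < 21 → j < 10 → 10 active
[0] add(0xc3,0x35) = 0xf8
[1] add(0xb7,0x31) = 0xe8
[2] add(0x47,0x31) = 0x78
[3] add(0x15,0xb0) = 0xc5
[4] add(0x9d,0x4f) = 0xec
[5] add(0x63,0x72) = 0xd5
[6] add(0xbd,0x9a) = 0x157
[7] add(0x5b,0xe1) = 0x13c
[8] add(0xa6,0x22) = 0xc8
[9] add(0xa0,0x85) = 0x125
[10] tail/zero = 0x00
[11] tail/zero = 0x00
[12] tail/zero = 0x00
[13] tail/zero = 0x00
[14] tail/zero = 0x00
[15] tail/zero = 0x00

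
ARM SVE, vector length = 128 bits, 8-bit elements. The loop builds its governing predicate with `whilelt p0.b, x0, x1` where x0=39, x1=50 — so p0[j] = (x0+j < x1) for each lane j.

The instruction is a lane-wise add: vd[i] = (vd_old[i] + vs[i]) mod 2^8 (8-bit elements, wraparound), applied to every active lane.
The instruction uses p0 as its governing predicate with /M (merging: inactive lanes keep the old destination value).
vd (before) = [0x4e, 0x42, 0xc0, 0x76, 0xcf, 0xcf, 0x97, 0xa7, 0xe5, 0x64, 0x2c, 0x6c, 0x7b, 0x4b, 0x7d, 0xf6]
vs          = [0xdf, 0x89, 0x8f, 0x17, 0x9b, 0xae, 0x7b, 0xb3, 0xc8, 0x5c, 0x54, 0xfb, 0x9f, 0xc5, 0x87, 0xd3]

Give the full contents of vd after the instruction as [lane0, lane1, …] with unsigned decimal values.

vd = [45, 203, 79, 141, 106, 125, 18, 90, 173, 192, 128, 108, 123, 75, 125, 246]

register lanes = 128/8 = 16
active while 39+j < 50, i.e. j ∈ [0,11) capped at 16 ⇒ 11
vd[0] add(0x4e,0xdf) -> 0x2d
vd[1] add(0x42,0x89) -> 0xcb
vd[2] add(0xc0,0x8f) -> 0x4f
vd[3] add(0x76,0x17) -> 0x8d
vd[4] add(0xcf,0x9b) -> 0x6a
vd[5] add(0xcf,0xae) -> 0x7d
vd[6] add(0x97,0x7b) -> 0x12
vd[7] add(0xa7,0xb3) -> 0x5a
vd[8] add(0xe5,0xc8) -> 0xad
vd[9] add(0x64,0x5c) -> 0xc0
vd[10] add(0x2c,0x54) -> 0x80
vd[11] tail/keep -> 0x6c
vd[12] tail/keep -> 0x7b
vd[13] tail/keep -> 0x4b
vd[14] tail/keep -> 0x7d
vd[15] tail/keep -> 0xf6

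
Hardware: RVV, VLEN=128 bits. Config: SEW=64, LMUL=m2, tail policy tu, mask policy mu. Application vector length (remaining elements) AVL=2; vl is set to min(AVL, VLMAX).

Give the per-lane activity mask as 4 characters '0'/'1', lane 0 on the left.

VLMAX = VLEN×LMUL/SEW = 128×2/64 = 4
vl ← min(2, 4) = 2
bits (lane 0 leftmost): 1100

predicate = 1100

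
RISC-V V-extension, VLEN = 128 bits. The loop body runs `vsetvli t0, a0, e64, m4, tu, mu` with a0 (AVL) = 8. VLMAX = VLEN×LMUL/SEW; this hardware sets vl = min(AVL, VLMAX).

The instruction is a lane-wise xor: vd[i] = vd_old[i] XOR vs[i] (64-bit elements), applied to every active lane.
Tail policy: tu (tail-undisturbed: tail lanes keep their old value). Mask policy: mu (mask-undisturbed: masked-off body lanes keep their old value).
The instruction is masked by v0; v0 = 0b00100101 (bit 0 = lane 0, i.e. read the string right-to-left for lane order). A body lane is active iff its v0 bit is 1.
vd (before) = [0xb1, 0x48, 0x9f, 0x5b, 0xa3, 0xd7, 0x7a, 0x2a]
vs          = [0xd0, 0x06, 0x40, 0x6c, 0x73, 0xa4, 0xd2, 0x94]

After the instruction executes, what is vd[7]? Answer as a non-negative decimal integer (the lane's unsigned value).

vd[7] = 42

VLMAX = VLEN×LMUL/SEW = 128×4/64 = 8
vl = min(AVL, VLMAX) = min(8, 8) = 8
[0] xor(0xb1,0xd0) = 0x61
[1] mask-off/keep = 0x48
[2] xor(0x9f,0x40) = 0xdf
[3] mask-off/keep = 0x5b
[4] mask-off/keep = 0xa3
[5] xor(0xd7,0xa4) = 0x73
[6] mask-off/keep = 0x7a
[7] mask-off/keep = 0x2a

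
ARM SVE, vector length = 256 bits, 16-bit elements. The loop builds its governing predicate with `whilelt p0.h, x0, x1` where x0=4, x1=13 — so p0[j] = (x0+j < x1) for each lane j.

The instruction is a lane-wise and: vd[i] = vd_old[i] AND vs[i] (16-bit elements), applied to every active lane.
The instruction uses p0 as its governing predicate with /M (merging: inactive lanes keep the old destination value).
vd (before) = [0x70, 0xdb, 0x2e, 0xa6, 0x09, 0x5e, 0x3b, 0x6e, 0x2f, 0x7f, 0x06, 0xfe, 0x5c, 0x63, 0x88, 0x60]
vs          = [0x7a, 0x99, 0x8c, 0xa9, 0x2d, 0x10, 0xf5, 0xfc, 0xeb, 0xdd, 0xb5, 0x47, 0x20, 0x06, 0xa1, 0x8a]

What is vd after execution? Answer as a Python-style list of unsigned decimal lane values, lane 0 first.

vd = [112, 153, 12, 160, 9, 16, 49, 108, 43, 127, 6, 254, 92, 99, 136, 96]

256-bit reg / 16-bit elem → 16 lanes
whilelt: lane j active iff 4+j < 13 → j < 9 → 9 active
lane  0: and(0x70,0x7a) ⇒ 0x70
lane  1: and(0xdb,0x99) ⇒ 0x99
lane  2: and(0x2e,0x8c) ⇒ 0x0c
lane  3: and(0xa6,0xa9) ⇒ 0xa0
lane  4: and(0x09,0x2d) ⇒ 0x09
lane  5: and(0x5e,0x10) ⇒ 0x10
lane  6: and(0x3b,0xf5) ⇒ 0x31
lane  7: and(0x6e,0xfc) ⇒ 0x6c
lane  8: and(0x2f,0xeb) ⇒ 0x2b
lane  9: tail/keep ⇒ 0x7f
lane 10: tail/keep ⇒ 0x06
lane 11: tail/keep ⇒ 0xfe
lane 12: tail/keep ⇒ 0x5c
lane 13: tail/keep ⇒ 0x63
lane 14: tail/keep ⇒ 0x88
lane 15: tail/keep ⇒ 0x60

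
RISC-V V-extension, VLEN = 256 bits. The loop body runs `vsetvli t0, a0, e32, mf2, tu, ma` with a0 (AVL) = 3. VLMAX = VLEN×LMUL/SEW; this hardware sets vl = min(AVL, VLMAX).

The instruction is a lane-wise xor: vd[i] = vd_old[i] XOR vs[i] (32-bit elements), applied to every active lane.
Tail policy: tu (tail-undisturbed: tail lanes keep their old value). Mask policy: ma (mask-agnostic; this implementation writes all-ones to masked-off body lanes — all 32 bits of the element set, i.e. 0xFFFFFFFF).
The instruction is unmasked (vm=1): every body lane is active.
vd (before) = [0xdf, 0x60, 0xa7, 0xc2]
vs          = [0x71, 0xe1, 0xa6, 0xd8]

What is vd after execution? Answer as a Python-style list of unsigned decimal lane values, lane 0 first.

vd = [174, 129, 1, 194]

lanes per group: 256·1/2/32 = 4
vl = min(AVL, VLMAX) = min(3, 4) = 3
lane  0: xor(0xdf,0x71) ⇒ 0xae
lane  1: xor(0x60,0xe1) ⇒ 0x81
lane  2: xor(0xa7,0xa6) ⇒ 0x01
lane  3: tail/keep ⇒ 0xc2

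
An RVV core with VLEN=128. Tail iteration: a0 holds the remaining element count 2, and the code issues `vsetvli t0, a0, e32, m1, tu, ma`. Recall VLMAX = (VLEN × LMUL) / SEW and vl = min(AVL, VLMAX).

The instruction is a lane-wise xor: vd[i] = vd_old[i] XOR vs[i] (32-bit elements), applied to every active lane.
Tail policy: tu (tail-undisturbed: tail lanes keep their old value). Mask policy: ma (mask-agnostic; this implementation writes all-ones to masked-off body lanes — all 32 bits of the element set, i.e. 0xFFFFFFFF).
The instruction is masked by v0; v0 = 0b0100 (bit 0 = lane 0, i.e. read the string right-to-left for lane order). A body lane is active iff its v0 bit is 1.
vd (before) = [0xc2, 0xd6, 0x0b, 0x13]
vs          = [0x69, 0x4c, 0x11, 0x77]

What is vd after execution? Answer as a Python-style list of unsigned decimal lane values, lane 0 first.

VLMAX = (128 × 1) / 32 = 4 lanes
AVL=2 ≤ VLMAX=4, so vl = 2
lane  0: mask-off/ones ⇒ 0xffffffff
lane  1: mask-off/ones ⇒ 0xffffffff
lane  2: tail/keep ⇒ 0x0b
lane  3: tail/keep ⇒ 0x13

vd = [4294967295, 4294967295, 11, 19]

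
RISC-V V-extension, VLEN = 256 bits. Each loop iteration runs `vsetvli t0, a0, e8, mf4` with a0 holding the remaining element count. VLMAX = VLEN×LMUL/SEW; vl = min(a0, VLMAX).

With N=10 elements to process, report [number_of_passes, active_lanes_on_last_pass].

[iterations, last_vl] = [2, 2]

VLMAX = VLEN×LMUL/SEW = 256×1/4/8 = 8
iterations = ceil(10/8) = 2; final-pass vl = 2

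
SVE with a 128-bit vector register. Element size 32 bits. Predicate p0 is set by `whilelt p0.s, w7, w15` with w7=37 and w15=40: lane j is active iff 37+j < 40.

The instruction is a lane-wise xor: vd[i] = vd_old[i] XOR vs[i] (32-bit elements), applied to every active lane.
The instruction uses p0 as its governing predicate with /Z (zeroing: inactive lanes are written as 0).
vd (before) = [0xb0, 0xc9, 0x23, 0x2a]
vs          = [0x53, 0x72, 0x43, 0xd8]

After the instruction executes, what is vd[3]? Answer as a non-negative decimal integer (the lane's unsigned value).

128-bit reg / 32-bit elem → 4 lanes
whilelt: lane j active iff 37+j < 40 → j < 3 → 3 active
lane  0: xor(0xb0,0x53) ⇒ 0xe3
lane  1: xor(0xc9,0x72) ⇒ 0xbb
lane  2: xor(0x23,0x43) ⇒ 0x60
lane  3: tail/zero ⇒ 0x00

vd[3] = 0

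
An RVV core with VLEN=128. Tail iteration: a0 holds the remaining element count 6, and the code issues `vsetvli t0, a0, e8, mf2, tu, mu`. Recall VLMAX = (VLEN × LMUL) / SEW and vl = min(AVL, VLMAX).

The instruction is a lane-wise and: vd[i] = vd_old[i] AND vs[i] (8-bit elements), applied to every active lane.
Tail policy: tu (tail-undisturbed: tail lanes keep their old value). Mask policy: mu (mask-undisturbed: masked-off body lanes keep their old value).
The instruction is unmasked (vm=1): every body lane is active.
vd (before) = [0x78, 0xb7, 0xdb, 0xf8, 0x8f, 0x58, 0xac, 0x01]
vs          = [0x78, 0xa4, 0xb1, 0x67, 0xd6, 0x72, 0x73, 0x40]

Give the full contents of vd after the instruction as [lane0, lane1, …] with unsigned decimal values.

vd = [120, 164, 145, 96, 134, 80, 172, 1]

VLMAX = (128 × 1/2) / 8 = 8 lanes
vl ← min(6, 8) = 6
[0] and(0x78,0x78) = 0x78
[1] and(0xb7,0xa4) = 0xa4
[2] and(0xdb,0xb1) = 0x91
[3] and(0xf8,0x67) = 0x60
[4] and(0x8f,0xd6) = 0x86
[5] and(0x58,0x72) = 0x50
[6] tail/keep = 0xac
[7] tail/keep = 0x01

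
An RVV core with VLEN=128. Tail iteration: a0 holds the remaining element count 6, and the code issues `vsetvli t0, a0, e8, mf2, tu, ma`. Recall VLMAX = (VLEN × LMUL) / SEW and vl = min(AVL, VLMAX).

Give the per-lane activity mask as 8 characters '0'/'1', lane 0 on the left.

VLMAX = (128 × 1/2) / 8 = 8 lanes
AVL=6 ≤ VLMAX=8, so vl = 6
bits (lane 0 leftmost): 11111100

predicate = 11111100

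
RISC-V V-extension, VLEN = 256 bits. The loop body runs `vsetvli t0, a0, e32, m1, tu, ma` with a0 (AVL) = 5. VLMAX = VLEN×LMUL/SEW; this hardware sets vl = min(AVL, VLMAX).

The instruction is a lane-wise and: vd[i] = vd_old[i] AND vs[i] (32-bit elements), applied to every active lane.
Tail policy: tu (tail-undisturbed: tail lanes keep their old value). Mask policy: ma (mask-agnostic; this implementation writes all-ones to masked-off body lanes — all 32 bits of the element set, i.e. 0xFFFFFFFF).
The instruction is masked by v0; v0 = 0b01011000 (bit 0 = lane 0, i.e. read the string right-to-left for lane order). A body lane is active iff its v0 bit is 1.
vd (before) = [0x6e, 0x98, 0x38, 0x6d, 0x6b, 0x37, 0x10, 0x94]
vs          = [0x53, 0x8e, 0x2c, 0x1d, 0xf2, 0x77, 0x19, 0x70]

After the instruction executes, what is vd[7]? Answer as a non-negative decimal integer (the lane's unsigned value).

VLMAX = (256 × 1) / 32 = 8 lanes
vl ← min(5, 8) = 5
  i=0: mask-off/ones → 4294967295
  i=1: mask-off/ones → 4294967295
  i=2: mask-off/ones → 4294967295
  i=3: and(0x6d,0x1d) → 13
  i=4: and(0x6b,0xf2) → 98
  i=5: tail/keep → 55
  i=6: tail/keep → 16
  i=7: tail/keep → 148

vd[7] = 148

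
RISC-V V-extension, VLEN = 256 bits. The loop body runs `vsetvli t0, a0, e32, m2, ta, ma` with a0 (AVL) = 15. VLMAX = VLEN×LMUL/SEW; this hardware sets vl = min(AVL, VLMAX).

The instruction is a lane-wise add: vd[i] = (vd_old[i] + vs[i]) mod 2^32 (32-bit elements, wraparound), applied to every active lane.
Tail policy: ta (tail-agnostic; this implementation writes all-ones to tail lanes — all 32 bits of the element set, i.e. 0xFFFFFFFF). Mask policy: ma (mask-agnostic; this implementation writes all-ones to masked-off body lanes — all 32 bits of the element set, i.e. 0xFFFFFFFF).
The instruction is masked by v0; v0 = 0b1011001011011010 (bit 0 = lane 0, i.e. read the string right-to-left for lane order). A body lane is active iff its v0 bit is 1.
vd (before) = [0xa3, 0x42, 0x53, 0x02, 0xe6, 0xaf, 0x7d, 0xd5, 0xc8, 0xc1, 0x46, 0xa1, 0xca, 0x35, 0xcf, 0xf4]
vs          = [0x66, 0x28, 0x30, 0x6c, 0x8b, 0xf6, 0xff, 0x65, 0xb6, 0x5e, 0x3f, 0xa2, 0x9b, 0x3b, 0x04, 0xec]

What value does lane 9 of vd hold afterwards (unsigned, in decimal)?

lanes per group: 256·2/32 = 16
vl ← min(15, 16) = 15
[0] mask-off/ones = 0xffffffff
[1] add(0x42,0x28) = 0x6a
[2] mask-off/ones = 0xffffffff
[3] add(0x02,0x6c) = 0x6e
[4] add(0xe6,0x8b) = 0x171
[5] mask-off/ones = 0xffffffff
[6] add(0x7d,0xff) = 0x17c
[7] add(0xd5,0x65) = 0x13a
[8] mask-off/ones = 0xffffffff
[9] add(0xc1,0x5e) = 0x11f
[10] mask-off/ones = 0xffffffff
[11] mask-off/ones = 0xffffffff
[12] add(0xca,0x9b) = 0x165
[13] add(0x35,0x3b) = 0x70
[14] mask-off/ones = 0xffffffff
[15] tail/ones = 0xffffffff

vd[9] = 287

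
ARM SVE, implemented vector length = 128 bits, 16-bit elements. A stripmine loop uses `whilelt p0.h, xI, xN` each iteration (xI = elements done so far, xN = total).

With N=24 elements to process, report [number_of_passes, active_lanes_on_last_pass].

[iterations, last_vl] = [3, 8]

lane count: 128 div 16 = 8
24 elements at 8/iter → 3 passes, remainder 8 on the last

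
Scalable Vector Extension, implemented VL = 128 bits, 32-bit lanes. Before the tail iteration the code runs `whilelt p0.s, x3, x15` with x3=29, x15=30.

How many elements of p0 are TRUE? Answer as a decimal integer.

vl = 1

lane count: 128 div 32 = 4
p0[j] = (29+j < 30); true for j=0..0 → 1 lanes set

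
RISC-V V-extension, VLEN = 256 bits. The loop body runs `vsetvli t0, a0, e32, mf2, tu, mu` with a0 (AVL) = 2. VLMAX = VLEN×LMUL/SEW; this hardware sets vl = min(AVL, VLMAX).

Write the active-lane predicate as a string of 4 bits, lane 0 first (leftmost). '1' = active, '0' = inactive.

VLMAX = (256 × 1/2) / 32 = 4 lanes
AVL=2 ≤ VLMAX=4, so vl = 2
bits (lane 0 leftmost): 1100

predicate = 1100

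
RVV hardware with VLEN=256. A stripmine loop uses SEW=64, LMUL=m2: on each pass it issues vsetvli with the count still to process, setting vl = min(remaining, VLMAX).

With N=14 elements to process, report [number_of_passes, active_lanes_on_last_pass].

VLMAX = VLEN×LMUL/SEW = 256×2/64 = 8
14 elements at 8/iter → 2 passes, remainder 6 on the last

[iterations, last_vl] = [2, 6]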